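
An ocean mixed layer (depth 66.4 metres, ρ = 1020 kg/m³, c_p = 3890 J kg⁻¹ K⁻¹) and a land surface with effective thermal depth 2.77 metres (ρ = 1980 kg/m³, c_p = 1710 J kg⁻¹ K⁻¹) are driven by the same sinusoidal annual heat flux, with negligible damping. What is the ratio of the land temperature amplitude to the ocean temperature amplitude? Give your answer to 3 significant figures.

C_ocean = 1020 × 3890 × 66.4 = 2.63×10^8 J/(m²·K).
C_land = 1980 × 1710 × 2.77 = 9.38×10^6 J/(m²·K).
Undamped amplitude ∝ 1/C, so A_land/A_ocean = C_ocean/C_land = 28.1.

28.1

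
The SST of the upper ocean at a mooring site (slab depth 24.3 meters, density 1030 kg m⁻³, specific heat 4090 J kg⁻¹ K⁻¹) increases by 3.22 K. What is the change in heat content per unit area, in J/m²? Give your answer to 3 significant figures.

Areal heat capacity C = ρ c_p D = 1030 × 4090 × 24.3 = 1.02×10^8 J/(m^2 K).
ΔQ = C ΔT = 1.02×10^8 × 3.22 = 3.30×10^8 J/m².

3.30×10^8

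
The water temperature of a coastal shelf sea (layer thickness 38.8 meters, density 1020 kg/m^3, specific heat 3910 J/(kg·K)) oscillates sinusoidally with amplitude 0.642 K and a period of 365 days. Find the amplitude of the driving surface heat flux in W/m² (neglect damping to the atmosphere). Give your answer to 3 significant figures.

Areal heat capacity C = ρ c_p D = 1020 × 3910 × 38.8 = 1.55×10^8 J/(m^2 K).
ω = 2π / 3.15×10^7 s = 1.99×10^-7 s⁻¹.
Cω = 1.55×10^8 × 1.99×10^-7 = 30.8 W/(m²·K).
F₀ = A × Cω = 0.642 × 30.8 = 19.8 W/m².

19.8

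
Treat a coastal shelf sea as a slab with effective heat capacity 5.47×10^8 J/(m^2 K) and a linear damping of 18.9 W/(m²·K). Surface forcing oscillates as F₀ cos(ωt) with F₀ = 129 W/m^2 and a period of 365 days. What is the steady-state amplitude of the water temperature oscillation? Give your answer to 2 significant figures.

1.2 K

Areal heat capacity C = 5.47×10^8 J/(m^2 K) (given).
Angular frequency ω = 2π / T = 2π / 3.15×10^7 s = 1.99×10^-7 s⁻¹.
√((Cω)² + λ²) = √((109)² + 18.9²) = 111 W/(m²·K).
Amplitude A = F₀ / √((Cω)²+λ²) = 129 / 111 = 1.17 K.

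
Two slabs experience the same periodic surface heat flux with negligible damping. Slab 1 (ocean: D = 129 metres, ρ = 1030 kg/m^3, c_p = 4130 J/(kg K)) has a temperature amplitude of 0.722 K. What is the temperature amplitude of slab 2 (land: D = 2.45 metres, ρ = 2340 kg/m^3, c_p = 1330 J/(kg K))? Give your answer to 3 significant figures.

52.0 K

C_ocean = 5.49×10^8 J/(m²·K); C_land = 7.62×10^6 J/(m²·K).
A ∝ 1/C ⇒ A_land = A_ocean × C_ocean/C_land = 0.722 × 72.0 = 52.0 K.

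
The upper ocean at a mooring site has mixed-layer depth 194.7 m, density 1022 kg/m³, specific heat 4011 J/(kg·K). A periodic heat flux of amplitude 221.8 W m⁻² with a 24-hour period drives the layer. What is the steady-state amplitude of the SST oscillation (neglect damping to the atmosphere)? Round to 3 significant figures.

Areal heat capacity C = ρ c_p D = 1022 × 4011 × 194.7 = 7.98×10^8 J/(m^2 K).
Angular frequency ω = 2π / T = 2π / 86400 s = 7.27×10^-5 s⁻¹.
Cω = 7.98×10^8 × 7.27×10^-5 = 58000 W/(m²·K).
Amplitude A = F₀ / (Cω) = 221.8 / 58000 = 0.00382 K.

0.00382 K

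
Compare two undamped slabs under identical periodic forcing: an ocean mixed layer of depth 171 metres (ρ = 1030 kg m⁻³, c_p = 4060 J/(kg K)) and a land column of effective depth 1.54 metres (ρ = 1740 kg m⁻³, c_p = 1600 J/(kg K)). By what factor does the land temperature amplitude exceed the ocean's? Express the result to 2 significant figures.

170

C_ocean = 1030 × 4060 × 171 = 7.15×10^8 J/(m²·K).
C_land = 1740 × 1600 × 1.54 = 4.29×10^6 J/(m²·K).
Undamped amplitude ∝ 1/C, so A_land/A_ocean = C_ocean/C_land = 167.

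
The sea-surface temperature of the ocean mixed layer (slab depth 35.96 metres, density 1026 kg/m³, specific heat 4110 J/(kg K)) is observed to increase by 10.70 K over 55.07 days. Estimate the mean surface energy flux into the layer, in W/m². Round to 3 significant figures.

Areal heat capacity C = ρ c_p D = 1026 × 4110 × 35.96 = 1.52×10^8 J/(m²·K).
Required heat per unit area: Q = C ΔT = 1.52×10^8 × 10.70 = 1.62×10^9 J/m².
Flux F = Q / Δt = 1.62×10^9 / 4.76×10^6 s = 341 W/m².

341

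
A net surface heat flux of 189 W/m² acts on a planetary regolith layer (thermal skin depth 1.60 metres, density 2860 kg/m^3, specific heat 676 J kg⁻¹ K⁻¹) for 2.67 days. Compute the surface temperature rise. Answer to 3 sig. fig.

14.1 K

Areal heat capacity C = ρ c_p D = 2860 × 676 × 1.60 = 3.09×10^6 J/(m²·K).
Net heat input Q = F Δt = 189 × (2.67 days × 86400 s/day) = 4.36×10^7 J/m².
ΔT = Q / C = 4.36×10^7 / 3.09×10^6 = 14.1 K.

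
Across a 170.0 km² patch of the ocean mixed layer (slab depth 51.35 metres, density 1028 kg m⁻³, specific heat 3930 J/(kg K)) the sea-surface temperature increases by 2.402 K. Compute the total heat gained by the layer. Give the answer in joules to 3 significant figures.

Areal heat capacity C = ρ c_p D = 1028 × 3930 × 51.35 = 2.07×10^8 J/(m²·K).
Heat per unit area: q = C ΔT = 2.07×10^8 × 2.402 = 4.98×10^8 J/m².
Total heat: Q = q × A = 4.98×10^8 × (170.0 × 10⁶ m²) = 8.47×10^16 J.

8.47×10^16 J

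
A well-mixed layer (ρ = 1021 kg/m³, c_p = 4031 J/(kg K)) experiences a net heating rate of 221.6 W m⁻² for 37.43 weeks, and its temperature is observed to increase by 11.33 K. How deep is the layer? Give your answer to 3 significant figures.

108 m

Heat input Q = F Δt = 221.6 × 2.26×10^7 s = 5.02×10^9 J/m².
Required areal heat capacity C = Q / ΔT = 4.43×10^8 J/(m²·K).
Depth D = C / (ρ c_p) = 4.43×10^8 / (1021 × 4031) = 108 m.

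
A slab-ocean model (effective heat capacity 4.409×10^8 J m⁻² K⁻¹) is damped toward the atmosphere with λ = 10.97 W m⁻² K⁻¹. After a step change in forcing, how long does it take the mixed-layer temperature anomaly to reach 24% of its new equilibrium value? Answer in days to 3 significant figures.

128 days

Areal heat capacity C = 4.409×10^8 J m⁻² K⁻¹ (given).
τ = C / λ = 4.41×10^8 / 10.97 = 4.02×10^7 s.
Fraction reached: 1 − e^(−t/τ) = 0.24 ⇒ t = −τ ln(1 − 0.24) = τ × 0.274.
t = 1.10×10^7 s = 128 days.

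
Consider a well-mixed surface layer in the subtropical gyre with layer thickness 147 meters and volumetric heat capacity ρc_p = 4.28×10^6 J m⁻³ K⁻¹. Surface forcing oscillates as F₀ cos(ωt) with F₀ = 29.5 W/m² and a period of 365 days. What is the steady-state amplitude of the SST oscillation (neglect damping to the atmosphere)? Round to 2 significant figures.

0.24 K

Areal heat capacity C = ρc_p × D = 4.28×10^6 × 147 = 6.29×10^8 J m⁻² K⁻¹.
Angular frequency ω = 2π / T = 2π / 3.15×10^7 s = 1.99×10^-7 s⁻¹.
Cω = 6.29×10^8 × 1.99×10^-7 = 125 W/(m²·K).
Amplitude A = F₀ / (Cω) = 29.5 / 125 = 0.235 K.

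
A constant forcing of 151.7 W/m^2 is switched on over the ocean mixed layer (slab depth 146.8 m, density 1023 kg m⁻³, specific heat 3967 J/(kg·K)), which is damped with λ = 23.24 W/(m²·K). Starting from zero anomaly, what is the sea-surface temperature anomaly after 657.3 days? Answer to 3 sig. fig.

Areal heat capacity C = ρ c_p D = 1023 × 3967 × 146.8 = 5.96×10^8 J/(m²·K).
τ = C / λ = 5.96×10^8 / 23.24 = 2.56×10^7 s.
Equilibrium anomaly ΔT_eq = F / λ = 151.7 / 23.24 = 6.53 K.
t = 657.3 days = 5.68×10^7 s, so t/τ = 2.22.
ΔT(t) = ΔT_eq (1 − e^(−t/τ)) = 6.53 × (1 − e^−2.22) = 5.82 K.

5.82 K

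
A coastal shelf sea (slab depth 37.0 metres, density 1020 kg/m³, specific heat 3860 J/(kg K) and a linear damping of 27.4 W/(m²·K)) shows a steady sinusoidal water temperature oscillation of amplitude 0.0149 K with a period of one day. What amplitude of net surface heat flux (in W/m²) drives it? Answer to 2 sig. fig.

160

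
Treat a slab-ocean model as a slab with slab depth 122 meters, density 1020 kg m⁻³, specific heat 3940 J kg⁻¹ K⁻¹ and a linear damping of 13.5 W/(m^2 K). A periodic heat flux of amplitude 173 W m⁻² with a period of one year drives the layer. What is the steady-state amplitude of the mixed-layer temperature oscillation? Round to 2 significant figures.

1.8 K

Areal heat capacity C = ρ c_p D = 1020 × 3940 × 122 = 4.90×10^8 J/(m^2 K).
Angular frequency ω = 2π / T = 2π / 3.15×10^7 s = 1.99×10^-7 s⁻¹.
√((Cω)² + λ²) = √((97.7)² + 13.5²) = 98.6 W/(m²·K).
Amplitude A = F₀ / √((Cω)²+λ²) = 173 / 98.6 = 1.75 K.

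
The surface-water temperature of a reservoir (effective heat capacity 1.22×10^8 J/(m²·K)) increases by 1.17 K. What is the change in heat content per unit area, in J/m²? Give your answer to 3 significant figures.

Areal heat capacity C = 1.22×10^8 J/(m²·K) (given).
ΔQ = C ΔT = 1.22×10^8 × 1.17 = 1.43×10^8 J/m².

1.43×10^8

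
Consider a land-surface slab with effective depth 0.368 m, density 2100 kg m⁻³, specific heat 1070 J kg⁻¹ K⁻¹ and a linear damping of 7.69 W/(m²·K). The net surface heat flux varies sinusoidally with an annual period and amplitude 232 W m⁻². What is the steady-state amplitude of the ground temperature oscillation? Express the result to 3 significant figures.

Areal heat capacity C = ρ c_p D = 2100 × 1070 × 0.368 = 8.27×10^5 J m⁻² K⁻¹.
Angular frequency ω = 2π / T = 2π / 3.15×10^7 s = 1.99×10^-7 s⁻¹.
√((Cω)² + λ²) = √((0.165)² + 7.69²) = 7.69 W/(m²·K).
Amplitude A = F₀ / √((Cω)²+λ²) = 232 / 7.69 = 30.2 K.

30.2 K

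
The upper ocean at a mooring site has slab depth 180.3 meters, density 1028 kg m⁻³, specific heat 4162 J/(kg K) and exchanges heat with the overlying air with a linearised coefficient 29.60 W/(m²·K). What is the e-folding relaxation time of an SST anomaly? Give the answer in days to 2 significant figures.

300 days

Areal heat capacity C = ρ c_p D = 1028 × 4162 × 180.3 = 7.71×10^8 J/(m^2 K).
Relaxation time τ = C / λ = 7.71×10^8 / 29.60 = 2.61×10^7 s.
In days: 2.61×10^7 s / (86400 s/day) = 302 days.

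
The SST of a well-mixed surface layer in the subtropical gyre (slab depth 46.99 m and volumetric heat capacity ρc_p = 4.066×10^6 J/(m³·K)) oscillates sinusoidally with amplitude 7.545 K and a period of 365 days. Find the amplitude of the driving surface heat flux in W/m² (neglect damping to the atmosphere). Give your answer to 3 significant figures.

287

Areal heat capacity C = ρc_p × D = 4.066×10^6 × 46.99 = 1.91×10^8 J m⁻² K⁻¹.
ω = 2π / 3.15×10^7 s = 1.99×10^-7 s⁻¹.
Cω = 1.91×10^8 × 1.99×10^-7 = 38.1 W/(m²·K).
F₀ = A × Cω = 7.545 × 38.1 = 287 W/m².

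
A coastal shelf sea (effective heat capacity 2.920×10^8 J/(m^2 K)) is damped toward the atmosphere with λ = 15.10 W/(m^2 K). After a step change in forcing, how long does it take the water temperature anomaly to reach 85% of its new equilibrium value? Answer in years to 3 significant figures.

1.16 years

Areal heat capacity C = 2.920×10^8 J/(m^2 K) (given).
τ = C / λ = 2.92×10^8 / 15.10 = 1.93×10^7 s.
Fraction reached: 1 − e^(−t/τ) = 0.85 ⇒ t = −τ ln(1 − 0.85) = τ × 1.90.
t = 3.67×10^7 s = 1.16 years.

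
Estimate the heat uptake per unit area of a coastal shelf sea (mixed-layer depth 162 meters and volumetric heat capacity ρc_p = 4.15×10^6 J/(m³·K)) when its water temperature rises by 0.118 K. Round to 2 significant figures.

Areal heat capacity C = ρc_p × D = 4.15×10^6 × 162 = 6.72×10^8 J/(m^2 K).
ΔQ = C ΔT = 6.72×10^8 × 0.118 = 7.93×10^7 J/m².

7.9×10^7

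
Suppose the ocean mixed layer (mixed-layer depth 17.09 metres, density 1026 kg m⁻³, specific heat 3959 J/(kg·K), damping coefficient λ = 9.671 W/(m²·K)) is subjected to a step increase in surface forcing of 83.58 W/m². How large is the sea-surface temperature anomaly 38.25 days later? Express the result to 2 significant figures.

Areal heat capacity C = ρ c_p D = 1026 × 3959 × 17.09 = 6.94×10^7 J m⁻² K⁻¹.
τ = C / λ = 6.94×10^7 / 9.671 = 7.18×10^6 s.
Equilibrium anomaly ΔT_eq = F / λ = 83.58 / 9.671 = 8.64 K.
t = 38.25 days = 3.30×10^6 s, so t/τ = 0.460.
ΔT(t) = ΔT_eq (1 − e^(−t/τ)) = 8.64 × (1 − e^−0.460) = 3.19 K.

3.2 K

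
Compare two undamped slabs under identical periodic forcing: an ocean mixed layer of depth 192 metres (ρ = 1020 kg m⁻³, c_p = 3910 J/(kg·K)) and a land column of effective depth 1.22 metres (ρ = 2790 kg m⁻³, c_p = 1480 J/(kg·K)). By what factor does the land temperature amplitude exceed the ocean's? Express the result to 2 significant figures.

C_ocean = 1020 × 3910 × 192 = 7.66×10^8 J/(m²·K).
C_land = 2790 × 1480 × 1.22 = 5.04×10^6 J/(m²·K).
Undamped amplitude ∝ 1/C, so A_land/A_ocean = C_ocean/C_land = 152.

150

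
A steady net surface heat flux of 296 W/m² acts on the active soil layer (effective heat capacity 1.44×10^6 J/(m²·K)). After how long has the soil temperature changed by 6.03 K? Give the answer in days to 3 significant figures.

0.340 days

Areal heat capacity C = 1.44×10^6 J/(m²·K) (given).
Time required: Δt = C ΔT / F = 1.44×10^6 × 6.03 / 296 = 29300 s.
In days: 29300 s / (86400 s/day) = 0.340 days.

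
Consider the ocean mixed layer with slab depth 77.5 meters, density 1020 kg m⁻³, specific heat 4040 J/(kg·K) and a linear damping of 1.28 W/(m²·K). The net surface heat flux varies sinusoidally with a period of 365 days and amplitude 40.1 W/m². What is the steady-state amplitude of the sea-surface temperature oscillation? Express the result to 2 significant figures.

0.63 K

Areal heat capacity C = ρ c_p D = 1020 × 4040 × 77.5 = 3.19×10^8 J m⁻² K⁻¹.
Angular frequency ω = 2π / T = 2π / 3.15×10^7 s = 1.99×10^-7 s⁻¹.
√((Cω)² + λ²) = √((63.6)² + 1.28²) = 63.6 W/(m²·K).
Amplitude A = F₀ / √((Cω)²+λ²) = 40.1 / 63.6 = 0.630 K.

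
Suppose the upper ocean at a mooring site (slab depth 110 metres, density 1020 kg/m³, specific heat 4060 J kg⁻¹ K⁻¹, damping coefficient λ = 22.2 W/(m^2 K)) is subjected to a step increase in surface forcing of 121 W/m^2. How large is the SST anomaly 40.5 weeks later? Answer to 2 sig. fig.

Areal heat capacity C = ρ c_p D = 1020 × 4060 × 110 = 4.56×10^8 J/(m^2 K).
τ = C / λ = 4.56×10^8 / 22.2 = 2.05×10^7 s.
Equilibrium anomaly ΔT_eq = F / λ = 121 / 22.2 = 5.45 K.
t = 40.5 weeks = 2.45×10^7 s, so t/τ = 1.19.
ΔT(t) = ΔT_eq (1 − e^(−t/τ)) = 5.45 × (1 − e^−1.19) = 3.80 K.

3.8 K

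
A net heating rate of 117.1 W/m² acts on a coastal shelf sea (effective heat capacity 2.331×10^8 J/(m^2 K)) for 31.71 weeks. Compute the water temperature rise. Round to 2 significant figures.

Areal heat capacity C = 2.331×10^8 J/(m^2 K) (given).
Net heat input Q = F Δt = 117.1 × (31.71 weeks × 6.048×10^5 s/week) = 2.25×10^9 J/m².
ΔT = Q / C = 2.25×10^9 / 2.33×10^8 = 9.63 K.

9.6 K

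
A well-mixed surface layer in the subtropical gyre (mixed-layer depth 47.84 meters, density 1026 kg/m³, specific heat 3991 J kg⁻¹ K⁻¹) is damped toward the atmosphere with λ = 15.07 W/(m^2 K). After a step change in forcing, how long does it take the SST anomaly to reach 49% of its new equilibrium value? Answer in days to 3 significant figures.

101 days

Areal heat capacity C = ρ c_p D = 1026 × 3991 × 47.84 = 1.96×10^8 J/(m²·K).
τ = C / λ = 1.96×10^8 / 15.07 = 1.30×10^7 s.
Fraction reached: 1 − e^(−t/τ) = 0.49 ⇒ t = −τ ln(1 − 0.49) = τ × 0.673.
t = 8.75×10^6 s = 101 days.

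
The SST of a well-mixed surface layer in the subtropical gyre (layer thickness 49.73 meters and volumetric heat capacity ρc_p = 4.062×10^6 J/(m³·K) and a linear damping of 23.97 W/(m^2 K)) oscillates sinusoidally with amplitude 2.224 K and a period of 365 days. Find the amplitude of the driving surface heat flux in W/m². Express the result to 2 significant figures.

100

Areal heat capacity C = ρc_p × D = 4.062×10^6 × 49.73 = 2.02×10^8 J/(m²·K).
ω = 2π / 3.15×10^7 s = 1.99×10^-7 s⁻¹.
√((Cω)² + λ²) = √((40.2)² + 23.97²) = 46.8 W/(m²·K).
F₀ = A × √((Cω)²+λ²) = 2.224 × 46.8 = 104 W/m².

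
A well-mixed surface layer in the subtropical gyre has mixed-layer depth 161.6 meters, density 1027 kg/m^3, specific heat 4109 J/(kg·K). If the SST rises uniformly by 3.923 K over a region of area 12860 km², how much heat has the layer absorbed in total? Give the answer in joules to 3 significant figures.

Areal heat capacity C = ρ c_p D = 1027 × 4109 × 161.6 = 6.82×10^8 J/(m²·K).
Heat per unit area: q = C ΔT = 6.82×10^8 × 3.923 = 2.68×10^9 J/m².
Total heat: Q = q × A = 2.68×10^9 × (12860 × 10⁶ m²) = 3.44×10^19 J.

3.44×10^19 J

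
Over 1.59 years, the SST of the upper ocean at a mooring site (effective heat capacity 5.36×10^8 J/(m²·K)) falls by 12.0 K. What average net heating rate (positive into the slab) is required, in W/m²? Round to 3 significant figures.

-128

Areal heat capacity C = 5.36×10^8 J/(m²·K) (given).
Required heat per unit area: Q = C ΔT = 5.36×10^8 × -12.0 = -6.43×10^9 J/m².
Flux F = Q / Δt = -6.43×10^9 / 5.02×10^7 s = -128 W/m².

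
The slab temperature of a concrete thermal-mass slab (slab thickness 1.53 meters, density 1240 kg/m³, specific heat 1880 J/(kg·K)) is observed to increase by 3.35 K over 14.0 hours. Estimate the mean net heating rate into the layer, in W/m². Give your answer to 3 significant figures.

Areal heat capacity C = ρ c_p D = 1240 × 1880 × 1.53 = 3.57×10^6 J/(m²·K).
Required heat per unit area: Q = C ΔT = 3.57×10^6 × 3.35 = 1.19×10^7 J/m².
Flux F = Q / Δt = 1.19×10^7 / 50400 s = 237 W/m².

237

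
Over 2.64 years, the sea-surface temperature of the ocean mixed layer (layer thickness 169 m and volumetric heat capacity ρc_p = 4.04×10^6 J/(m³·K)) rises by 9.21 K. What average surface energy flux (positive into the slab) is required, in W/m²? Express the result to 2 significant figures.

75

Areal heat capacity C = ρc_p × D = 4.04×10^6 × 169 = 6.83×10^8 J/(m²·K).
Required heat per unit area: Q = C ΔT = 6.83×10^8 × 9.21 = 6.29×10^9 J/m².
Flux F = Q / Δt = 6.29×10^9 / 8.33×10^7 s = 75.5 W/m².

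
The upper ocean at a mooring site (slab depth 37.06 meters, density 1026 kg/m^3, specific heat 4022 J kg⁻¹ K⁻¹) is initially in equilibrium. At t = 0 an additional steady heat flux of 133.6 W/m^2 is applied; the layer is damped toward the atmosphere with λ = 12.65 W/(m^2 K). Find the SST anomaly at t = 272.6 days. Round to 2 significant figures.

9.1 K

Areal heat capacity C = ρ c_p D = 1026 × 4022 × 37.06 = 1.53×10^8 J m⁻² K⁻¹.
τ = C / λ = 1.53×10^8 / 12.65 = 1.21×10^7 s.
Equilibrium anomaly ΔT_eq = F / λ = 133.6 / 12.65 = 10.6 K.
t = 272.6 days = 2.36×10^7 s, so t/τ = 1.95.
ΔT(t) = ΔT_eq (1 − e^(−t/τ)) = 10.6 × (1 − e^−1.95) = 9.06 K.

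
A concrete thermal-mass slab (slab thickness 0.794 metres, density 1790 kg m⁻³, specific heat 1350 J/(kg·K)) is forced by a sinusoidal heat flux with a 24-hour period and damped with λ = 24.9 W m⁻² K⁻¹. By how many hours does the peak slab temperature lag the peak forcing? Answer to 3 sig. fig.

5.33 hours

Areal heat capacity C = ρ c_p D = 1790 × 1350 × 0.794 = 1.92×10^6 J/(m²·K).
ω = 2π / 86400 s = 7.27×10^-5 s⁻¹.
Phase lag φ = arctan(Cω/λ) = arctan(140/24.9) = 1.39 rad.
Time lag = φ / ω = 1.39 / 7.27×10^-5 = 19200 s = 5.33 hours.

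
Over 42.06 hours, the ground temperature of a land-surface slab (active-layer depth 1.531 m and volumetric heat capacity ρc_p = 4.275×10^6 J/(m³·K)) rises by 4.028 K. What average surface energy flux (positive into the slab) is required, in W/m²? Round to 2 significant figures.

Areal heat capacity C = ρc_p × D = 4.275×10^6 × 1.531 = 6.55×10^6 J/(m^2 K).
Required heat per unit area: Q = C ΔT = 6.55×10^6 × 4.028 = 2.64×10^7 J/m².
Flux F = Q / Δt = 2.64×10^7 / 1.51×10^5 s = 174 W/m².

170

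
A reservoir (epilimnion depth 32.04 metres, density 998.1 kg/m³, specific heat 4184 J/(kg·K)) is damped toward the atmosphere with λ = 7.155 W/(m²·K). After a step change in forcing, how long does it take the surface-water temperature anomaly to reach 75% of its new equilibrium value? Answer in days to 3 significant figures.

300 days

Areal heat capacity C = ρ c_p D = 998.1 × 4184 × 32.04 = 1.34×10^8 J/(m^2 K).
τ = C / λ = 1.34×10^8 / 7.155 = 1.87×10^7 s.
Fraction reached: 1 − e^(−t/τ) = 0.75 ⇒ t = −τ ln(1 − 0.75) = τ × 1.39.
t = 2.59×10^7 s = 300 days.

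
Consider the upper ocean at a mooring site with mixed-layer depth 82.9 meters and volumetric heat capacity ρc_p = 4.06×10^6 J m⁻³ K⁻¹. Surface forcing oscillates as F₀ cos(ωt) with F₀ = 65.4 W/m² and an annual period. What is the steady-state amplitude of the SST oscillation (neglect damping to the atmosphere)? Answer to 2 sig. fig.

Areal heat capacity C = ρc_p × D = 4.06×10^6 × 82.9 = 3.37×10^8 J/(m²·K).
Angular frequency ω = 2π / T = 2π / 3.15×10^7 s = 1.99×10^-7 s⁻¹.
Cω = 3.37×10^8 × 1.99×10^-7 = 67.1 W/(m²·K).
Amplitude A = F₀ / (Cω) = 65.4 / 67.1 = 0.975 K.

0.98 K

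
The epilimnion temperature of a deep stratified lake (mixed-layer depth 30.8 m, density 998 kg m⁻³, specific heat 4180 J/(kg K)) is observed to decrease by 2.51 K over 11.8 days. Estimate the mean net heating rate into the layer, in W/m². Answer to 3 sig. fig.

Areal heat capacity C = ρ c_p D = 998 × 4180 × 30.8 = 1.28×10^8 J/(m²·K).
Required heat per unit area: Q = C ΔT = 1.28×10^8 × -2.51 = -3.23×10^8 J/m².
Flux F = Q / Δt = -3.23×10^8 / 1.02×10^6 s = -316 W/m².

-316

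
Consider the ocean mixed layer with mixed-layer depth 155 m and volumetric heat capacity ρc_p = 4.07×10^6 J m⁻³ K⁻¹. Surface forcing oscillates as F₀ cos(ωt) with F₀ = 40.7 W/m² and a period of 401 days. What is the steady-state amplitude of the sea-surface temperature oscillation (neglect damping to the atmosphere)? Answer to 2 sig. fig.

Areal heat capacity C = ρc_p × D = 4.07×10^6 × 155 = 6.31×10^8 J m⁻² K⁻¹.
Angular frequency ω = 2π / T = 2π / 3.46×10^7 s = 1.81×10^-7 s⁻¹.
Cω = 6.31×10^8 × 1.81×10^-7 = 114 W/(m²·K).
Amplitude A = F₀ / (Cω) = 40.7 / 114 = 0.356 K.

0.36 K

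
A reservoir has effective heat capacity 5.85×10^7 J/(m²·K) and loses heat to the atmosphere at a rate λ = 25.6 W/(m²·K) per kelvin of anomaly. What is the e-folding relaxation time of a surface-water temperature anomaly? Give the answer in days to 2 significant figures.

Areal heat capacity C = 5.85×10^7 J/(m²·K) (given).
Relaxation time τ = C / λ = 5.85×10^7 / 25.6 = 2.29×10^6 s.
In days: 2.29×10^6 s / (86400 s/day) = 26.4 days.

26 days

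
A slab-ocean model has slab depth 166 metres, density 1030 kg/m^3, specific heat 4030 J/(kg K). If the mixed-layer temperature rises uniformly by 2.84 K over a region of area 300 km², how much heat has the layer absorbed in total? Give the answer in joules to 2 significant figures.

Areal heat capacity C = ρ c_p D = 1030 × 4030 × 166 = 6.89×10^8 J/(m^2 K).
Heat per unit area: q = C ΔT = 6.89×10^8 × 2.84 = 1.96×10^9 J/m².
Total heat: Q = q × A = 1.96×10^9 × (300 × 10⁶ m²) = 5.87×10^17 J.

5.9×10^17 J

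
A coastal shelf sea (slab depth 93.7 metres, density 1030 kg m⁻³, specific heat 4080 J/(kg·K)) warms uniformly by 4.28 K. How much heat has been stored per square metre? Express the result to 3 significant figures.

Areal heat capacity C = ρ c_p D = 1030 × 4080 × 93.7 = 3.94×10^8 J m⁻² K⁻¹.
ΔQ = C ΔT = 3.94×10^8 × 4.28 = 1.69×10^9 J/m².

1.69×10^9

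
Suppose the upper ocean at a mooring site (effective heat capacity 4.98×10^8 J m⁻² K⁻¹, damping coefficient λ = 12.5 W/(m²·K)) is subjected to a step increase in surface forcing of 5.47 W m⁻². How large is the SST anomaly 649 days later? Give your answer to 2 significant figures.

0.33 K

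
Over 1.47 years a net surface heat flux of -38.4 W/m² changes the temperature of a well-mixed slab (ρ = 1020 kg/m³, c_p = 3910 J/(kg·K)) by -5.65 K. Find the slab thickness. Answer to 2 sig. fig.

79 m

Heat input Q = F Δt = -38.4 × 4.64×10^7 s = -1.78×10^9 J/m².
Required areal heat capacity C = Q / ΔT = 3.15×10^8 J/(m²·K).
Depth D = C / (ρ c_p) = 3.15×10^8 / (1020 × 3910) = 79.1 m.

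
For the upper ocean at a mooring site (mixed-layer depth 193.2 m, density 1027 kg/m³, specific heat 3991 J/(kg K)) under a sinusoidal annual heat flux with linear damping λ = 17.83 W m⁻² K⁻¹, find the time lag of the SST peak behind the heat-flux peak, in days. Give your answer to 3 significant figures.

84.7 days

Areal heat capacity C = ρ c_p D = 1027 × 3991 × 193.2 = 7.92×10^8 J/(m^2 K).
ω = 2π / 3.15×10^7 s = 1.99×10^-7 s⁻¹.
Phase lag φ = arctan(Cω/λ) = arctan(158/17.83) = 1.46 rad.
Time lag = φ / ω = 1.46 / 1.99×10^-7 = 7.32×10^6 s = 84.7 days.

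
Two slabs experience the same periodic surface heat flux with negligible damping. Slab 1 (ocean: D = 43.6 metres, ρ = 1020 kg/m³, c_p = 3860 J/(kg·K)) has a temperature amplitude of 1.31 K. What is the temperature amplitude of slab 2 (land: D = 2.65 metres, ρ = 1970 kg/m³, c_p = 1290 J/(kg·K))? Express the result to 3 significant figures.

C_ocean = 1.72×10^8 J/(m²·K); C_land = 6.73×10^6 J/(m²·K).
A ∝ 1/C ⇒ A_land = A_ocean × C_ocean/C_land = 1.31 × 25.5 = 33.4 K.

33.4 K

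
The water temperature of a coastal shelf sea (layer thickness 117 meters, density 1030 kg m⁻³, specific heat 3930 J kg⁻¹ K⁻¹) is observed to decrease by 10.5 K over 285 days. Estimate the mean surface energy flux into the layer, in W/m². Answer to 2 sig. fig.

Areal heat capacity C = ρ c_p D = 1030 × 3930 × 117 = 4.74×10^8 J/(m²·K).
Required heat per unit area: Q = C ΔT = 4.74×10^8 × -10.5 = -4.97×10^9 J/m².
Flux F = Q / Δt = -4.97×10^9 / 2.46×10^7 s = -202 W/m².

-200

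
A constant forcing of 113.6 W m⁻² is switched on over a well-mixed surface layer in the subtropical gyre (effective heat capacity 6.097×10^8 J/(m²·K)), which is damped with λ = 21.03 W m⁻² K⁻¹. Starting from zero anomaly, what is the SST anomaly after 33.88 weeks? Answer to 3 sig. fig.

2.74 K

Areal heat capacity C = 6.097×10^8 J/(m²·K) (given).
τ = C / λ = 6.10×10^8 / 21.03 = 2.90×10^7 s.
Equilibrium anomaly ΔT_eq = F / λ = 113.6 / 21.03 = 5.40 K.
t = 33.88 weeks = 2.05×10^7 s, so t/τ = 0.707.
ΔT(t) = ΔT_eq (1 − e^(−t/τ)) = 5.40 × (1 − e^−0.707) = 2.74 K.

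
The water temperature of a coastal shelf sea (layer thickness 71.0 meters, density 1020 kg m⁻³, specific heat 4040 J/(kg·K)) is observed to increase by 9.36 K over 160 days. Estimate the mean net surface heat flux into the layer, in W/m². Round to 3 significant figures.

198

Areal heat capacity C = ρ c_p D = 1020 × 4040 × 71.0 = 2.93×10^8 J/(m^2 K).
Required heat per unit area: Q = C ΔT = 2.93×10^8 × 9.36 = 2.74×10^9 J/m².
Flux F = Q / Δt = 2.74×10^9 / 1.38×10^7 s = 198 W/m².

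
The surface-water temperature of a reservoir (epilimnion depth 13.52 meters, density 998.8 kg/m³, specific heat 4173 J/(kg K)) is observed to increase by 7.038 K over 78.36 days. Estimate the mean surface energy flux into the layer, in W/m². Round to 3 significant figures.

58.6

Areal heat capacity C = ρ c_p D = 998.8 × 4173 × 13.52 = 5.64×10^7 J/(m^2 K).
Required heat per unit area: Q = C ΔT = 5.64×10^7 × 7.038 = 3.97×10^8 J/m².
Flux F = Q / Δt = 3.97×10^8 / 6.77×10^6 s = 58.6 W/m².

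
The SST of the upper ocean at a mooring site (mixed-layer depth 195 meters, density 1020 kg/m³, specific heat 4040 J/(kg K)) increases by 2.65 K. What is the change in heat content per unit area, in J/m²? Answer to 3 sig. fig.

2.13×10^9

Areal heat capacity C = ρ c_p D = 1020 × 4040 × 195 = 8.04×10^8 J m⁻² K⁻¹.
ΔQ = C ΔT = 8.04×10^8 × 2.65 = 2.13×10^9 J/m².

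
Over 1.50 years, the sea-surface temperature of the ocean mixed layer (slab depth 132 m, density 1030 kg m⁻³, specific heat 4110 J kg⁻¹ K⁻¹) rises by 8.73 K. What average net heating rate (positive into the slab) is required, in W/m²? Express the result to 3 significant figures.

103

Areal heat capacity C = ρ c_p D = 1030 × 4110 × 132 = 5.59×10^8 J/(m²·K).
Required heat per unit area: Q = C ΔT = 5.59×10^8 × 8.73 = 4.88×10^9 J/m².
Flux F = Q / Δt = 4.88×10^9 / 4.73×10^7 s = 103 W/m².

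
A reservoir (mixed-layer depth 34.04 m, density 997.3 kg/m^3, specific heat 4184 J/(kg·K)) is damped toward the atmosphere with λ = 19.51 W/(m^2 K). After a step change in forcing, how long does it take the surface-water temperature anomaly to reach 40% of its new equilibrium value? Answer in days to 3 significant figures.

Areal heat capacity C = ρ c_p D = 997.3 × 4184 × 34.04 = 1.42×10^8 J/(m²·K).
τ = C / λ = 1.42×10^8 / 19.51 = 7.28×10^6 s.
Fraction reached: 1 − e^(−t/τ) = 0.40 ⇒ t = −τ ln(1 − 0.40) = τ × 0.511.
t = 3.72×10^6 s = 43.0 days.

43.0 days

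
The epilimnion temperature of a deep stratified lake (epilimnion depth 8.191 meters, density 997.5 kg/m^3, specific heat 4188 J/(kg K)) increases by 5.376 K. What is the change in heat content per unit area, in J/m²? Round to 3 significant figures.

Areal heat capacity C = ρ c_p D = 997.5 × 4188 × 8.191 = 3.42×10^7 J m⁻² K⁻¹.
ΔQ = C ΔT = 3.42×10^7 × 5.376 = 1.84×10^8 J/m².

1.84×10^8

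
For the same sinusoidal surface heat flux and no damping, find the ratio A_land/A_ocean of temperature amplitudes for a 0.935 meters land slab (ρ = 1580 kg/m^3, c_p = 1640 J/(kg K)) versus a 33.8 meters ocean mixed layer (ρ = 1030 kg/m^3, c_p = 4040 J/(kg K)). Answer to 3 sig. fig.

58.1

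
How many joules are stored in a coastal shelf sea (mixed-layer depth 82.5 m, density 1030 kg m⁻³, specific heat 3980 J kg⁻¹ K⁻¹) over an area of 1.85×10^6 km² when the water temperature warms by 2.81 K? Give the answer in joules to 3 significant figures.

1.76×10^21 J

Areal heat capacity C = ρ c_p D = 1030 × 3980 × 82.5 = 3.38×10^8 J/(m^2 K).
Heat per unit area: q = C ΔT = 3.38×10^8 × 2.81 = 9.50×10^8 J/m².
Total heat: Q = q × A = 9.50×10^8 × (1.85×10^6 × 10⁶ m²) = 1.76×10^21 J.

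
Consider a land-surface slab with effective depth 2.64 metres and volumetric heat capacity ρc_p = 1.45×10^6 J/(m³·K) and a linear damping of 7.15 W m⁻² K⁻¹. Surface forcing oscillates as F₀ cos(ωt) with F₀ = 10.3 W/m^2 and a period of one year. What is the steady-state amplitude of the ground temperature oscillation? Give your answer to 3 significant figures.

1.43 K

Areal heat capacity C = ρc_p × D = 1.45×10^6 × 2.64 = 3.83×10^6 J/(m^2 K).
Angular frequency ω = 2π / T = 2π / 3.15×10^7 s = 1.99×10^-7 s⁻¹.
√((Cω)² + λ²) = √((0.763)² + 7.15²) = 7.19 W/(m²·K).
Amplitude A = F₀ / √((Cω)²+λ²) = 10.3 / 7.19 = 1.43 K.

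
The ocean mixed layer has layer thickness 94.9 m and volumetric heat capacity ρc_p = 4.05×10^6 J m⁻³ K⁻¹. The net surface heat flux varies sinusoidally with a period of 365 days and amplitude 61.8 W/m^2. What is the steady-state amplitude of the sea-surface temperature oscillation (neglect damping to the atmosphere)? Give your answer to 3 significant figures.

0.807 K

Areal heat capacity C = ρc_p × D = 4.05×10^6 × 94.9 = 3.84×10^8 J/(m^2 K).
Angular frequency ω = 2π / T = 2π / 3.15×10^7 s = 1.99×10^-7 s⁻¹.
Cω = 3.84×10^8 × 1.99×10^-7 = 76.6 W/(m²·K).
Amplitude A = F₀ / (Cω) = 61.8 / 76.6 = 0.807 K.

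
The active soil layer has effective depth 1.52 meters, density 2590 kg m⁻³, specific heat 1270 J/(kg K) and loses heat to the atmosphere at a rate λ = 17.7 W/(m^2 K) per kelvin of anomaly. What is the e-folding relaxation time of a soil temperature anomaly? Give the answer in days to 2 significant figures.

3.3 days

Areal heat capacity C = ρ c_p D = 2590 × 1270 × 1.52 = 5.00×10^6 J m⁻² K⁻¹.
Relaxation time τ = C / λ = 5.00×10^6 / 17.7 = 2.82×10^5 s.
In days: 2.82×10^5 s / (86400 s/day) = 3.27 days.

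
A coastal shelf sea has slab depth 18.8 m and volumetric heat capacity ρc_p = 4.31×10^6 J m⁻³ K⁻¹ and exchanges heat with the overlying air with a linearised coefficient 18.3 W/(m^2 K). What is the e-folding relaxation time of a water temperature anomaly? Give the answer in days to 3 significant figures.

51.2 days

Areal heat capacity C = ρc_p × D = 4.31×10^6 × 18.8 = 8.10×10^7 J m⁻² K⁻¹.
Relaxation time τ = C / λ = 8.10×10^7 / 18.3 = 4.43×10^6 s.
In days: 4.43×10^6 s / (86400 s/day) = 51.2 days.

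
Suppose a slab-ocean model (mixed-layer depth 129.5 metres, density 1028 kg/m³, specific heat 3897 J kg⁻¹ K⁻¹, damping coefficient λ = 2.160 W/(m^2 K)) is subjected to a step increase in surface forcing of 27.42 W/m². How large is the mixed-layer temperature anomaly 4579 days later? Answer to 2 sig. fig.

10 K

Areal heat capacity C = ρ c_p D = 1028 × 3897 × 129.5 = 5.19×10^8 J m⁻² K⁻¹.
τ = C / λ = 5.19×10^8 / 2.160 = 2.40×10^8 s.
Equilibrium anomaly ΔT_eq = F / λ = 27.42 / 2.160 = 12.7 K.
t = 4579 days = 3.96×10^8 s, so t/τ = 1.65.
ΔT(t) = ΔT_eq (1 − e^(−t/τ)) = 12.7 × (1 − e^−1.65) = 10.2 K.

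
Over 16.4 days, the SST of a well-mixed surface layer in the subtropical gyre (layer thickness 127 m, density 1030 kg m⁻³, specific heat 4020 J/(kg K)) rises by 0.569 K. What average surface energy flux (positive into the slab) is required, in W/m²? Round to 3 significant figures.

Areal heat capacity C = ρ c_p D = 1030 × 4020 × 127 = 5.26×10^8 J/(m²·K).
Required heat per unit area: Q = C ΔT = 5.26×10^8 × 0.569 = 2.99×10^8 J/m².
Flux F = Q / Δt = 2.99×10^8 / 1.42×10^6 s = 211 W/m².

211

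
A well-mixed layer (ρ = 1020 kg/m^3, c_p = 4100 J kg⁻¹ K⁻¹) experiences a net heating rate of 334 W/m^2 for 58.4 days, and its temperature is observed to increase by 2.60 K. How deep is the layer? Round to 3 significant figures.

Heat input Q = F Δt = 334 × 5.05×10^6 s = 1.69×10^9 J/m².
Required areal heat capacity C = Q / ΔT = 6.48×10^8 J/(m²·K).
Depth D = C / (ρ c_p) = 6.48×10^8 / (1020 × 4100) = 155 m.

155 m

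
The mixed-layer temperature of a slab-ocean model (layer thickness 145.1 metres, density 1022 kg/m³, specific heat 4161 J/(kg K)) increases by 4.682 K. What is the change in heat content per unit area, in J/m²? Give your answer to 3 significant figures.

2.89×10^9

Areal heat capacity C = ρ c_p D = 1022 × 4161 × 145.1 = 6.17×10^8 J/(m^2 K).
ΔQ = C ΔT = 6.17×10^8 × 4.682 = 2.89×10^9 J/m².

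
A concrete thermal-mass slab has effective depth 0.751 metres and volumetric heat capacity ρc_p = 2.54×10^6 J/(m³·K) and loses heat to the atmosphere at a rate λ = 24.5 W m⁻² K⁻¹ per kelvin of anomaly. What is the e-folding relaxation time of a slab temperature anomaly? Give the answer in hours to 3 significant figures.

21.6 hours

Areal heat capacity C = ρc_p × D = 2.54×10^6 × 0.751 = 1.91×10^6 J/(m^2 K).
Relaxation time τ = C / λ = 1.91×10^6 / 24.5 = 77900 s.
In hours: 77900 s / (3600 s/hour) = 21.6 hours.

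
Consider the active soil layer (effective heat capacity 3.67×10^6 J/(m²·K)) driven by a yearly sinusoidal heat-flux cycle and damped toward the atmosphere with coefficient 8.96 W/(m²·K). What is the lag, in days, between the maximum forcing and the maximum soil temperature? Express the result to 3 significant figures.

4.73 days

Areal heat capacity C = 3.67×10^6 J/(m²·K) (given).
ω = 2π / 3.15×10^7 s = 1.99×10^-7 s⁻¹.
Phase lag φ = arctan(Cω/λ) = arctan(0.731/8.96) = 0.0814 rad.
Time lag = φ / ω = 0.0814 / 1.99×10^-7 = 4.09×10^5 s = 4.73 days.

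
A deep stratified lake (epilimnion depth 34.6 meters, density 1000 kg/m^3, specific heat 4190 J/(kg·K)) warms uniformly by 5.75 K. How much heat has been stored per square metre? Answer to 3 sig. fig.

Areal heat capacity C = ρ c_p D = 1000 × 4190 × 34.6 = 1.45×10^8 J/(m^2 K).
ΔQ = C ΔT = 1.45×10^8 × 5.75 = 8.34×10^8 J/m².

8.34×10^8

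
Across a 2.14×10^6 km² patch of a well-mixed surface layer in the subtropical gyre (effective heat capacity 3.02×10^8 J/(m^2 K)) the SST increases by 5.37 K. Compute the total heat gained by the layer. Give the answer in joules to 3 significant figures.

3.47×10^21 J

Areal heat capacity C = 3.02×10^8 J/(m^2 K) (given).
Heat per unit area: q = C ΔT = 3.02×10^8 × 5.37 = 1.62×10^9 J/m².
Total heat: Q = q × A = 1.62×10^9 × (2.14×10^6 × 10⁶ m²) = 3.47×10^21 J.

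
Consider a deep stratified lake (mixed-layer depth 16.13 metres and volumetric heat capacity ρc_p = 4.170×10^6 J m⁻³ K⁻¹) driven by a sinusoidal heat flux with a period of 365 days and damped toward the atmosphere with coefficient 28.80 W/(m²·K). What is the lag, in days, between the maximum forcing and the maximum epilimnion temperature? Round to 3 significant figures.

Areal heat capacity C = ρc_p × D = 4.170×10^6 × 16.13 = 6.73×10^7 J/(m^2 K).
ω = 2π / 3.15×10^7 s = 1.99×10^-7 s⁻¹.
Phase lag φ = arctan(Cω/λ) = arctan(13.4/28.80) = 0.436 rad.
Time lag = φ / ω = 0.436 / 1.99×10^-7 = 2.19×10^6 s = 25.3 days.

25.3 days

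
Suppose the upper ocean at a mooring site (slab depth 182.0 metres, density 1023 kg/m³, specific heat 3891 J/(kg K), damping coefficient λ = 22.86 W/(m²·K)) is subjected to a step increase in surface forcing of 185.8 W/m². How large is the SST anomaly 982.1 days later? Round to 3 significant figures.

7.57 K

Areal heat capacity C = ρ c_p D = 1023 × 3891 × 182.0 = 7.24×10^8 J/(m²·K).
τ = C / λ = 7.24×10^8 / 22.86 = 3.17×10^7 s.
Equilibrium anomaly ΔT_eq = F / λ = 185.8 / 22.86 = 8.13 K.
t = 982.1 days = 8.49×10^7 s, so t/τ = 2.68.
ΔT(t) = ΔT_eq (1 − e^(−t/τ)) = 8.13 × (1 − e^−2.68) = 7.57 K.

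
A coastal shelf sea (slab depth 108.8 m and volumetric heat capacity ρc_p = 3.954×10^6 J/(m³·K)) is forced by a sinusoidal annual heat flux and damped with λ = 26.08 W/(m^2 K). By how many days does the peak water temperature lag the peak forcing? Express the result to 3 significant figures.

Areal heat capacity C = ρc_p × D = 3.954×10^6 × 108.8 = 4.30×10^8 J m⁻² K⁻¹.
ω = 2π / 3.15×10^7 s = 1.99×10^-7 s⁻¹.
Phase lag φ = arctan(Cω/λ) = arctan(85.7/26.08) = 1.28 rad.
Time lag = φ / ω = 1.28 / 1.99×10^-7 = 6.40×10^6 s = 74.1 days.

74.1 days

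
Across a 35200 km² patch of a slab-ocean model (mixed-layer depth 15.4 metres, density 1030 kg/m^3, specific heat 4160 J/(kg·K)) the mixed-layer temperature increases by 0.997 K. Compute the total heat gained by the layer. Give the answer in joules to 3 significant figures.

Areal heat capacity C = ρ c_p D = 1030 × 4160 × 15.4 = 6.60×10^7 J/(m^2 K).
Heat per unit area: q = C ΔT = 6.60×10^7 × 0.997 = 6.58×10^7 J/m².
Total heat: Q = q × A = 6.58×10^7 × (35200 × 10⁶ m²) = 2.32×10^18 J.

2.32×10^18 J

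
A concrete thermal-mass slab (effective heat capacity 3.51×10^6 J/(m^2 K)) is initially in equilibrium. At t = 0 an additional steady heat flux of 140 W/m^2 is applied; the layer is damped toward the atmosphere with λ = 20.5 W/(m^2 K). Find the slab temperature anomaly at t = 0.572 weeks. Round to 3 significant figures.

Areal heat capacity C = 3.51×10^6 J/(m^2 K) (given).
τ = C / λ = 3.51×10^6 / 20.5 = 1.71×10^5 s.
Equilibrium anomaly ΔT_eq = F / λ = 140 / 20.5 = 6.83 K.
t = 0.572 weeks = 3.46×10^5 s, so t/τ = 2.02.
ΔT(t) = ΔT_eq (1 − e^(−t/τ)) = 6.83 × (1 − e^−2.02) = 5.92 K.

5.92 K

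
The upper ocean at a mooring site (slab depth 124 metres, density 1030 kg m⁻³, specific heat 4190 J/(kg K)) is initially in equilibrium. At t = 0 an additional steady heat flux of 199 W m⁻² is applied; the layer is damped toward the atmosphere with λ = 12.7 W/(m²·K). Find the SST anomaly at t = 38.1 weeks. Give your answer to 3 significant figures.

6.60 K

Areal heat capacity C = ρ c_p D = 1030 × 4190 × 124 = 5.35×10^8 J/(m^2 K).
τ = C / λ = 5.35×10^8 / 12.7 = 4.21×10^7 s.
Equilibrium anomaly ΔT_eq = F / λ = 199 / 12.7 = 15.7 K.
t = 38.1 weeks = 2.30×10^7 s, so t/τ = 0.547.
ΔT(t) = ΔT_eq (1 − e^(−t/τ)) = 15.7 × (1 − e^−0.547) = 6.60 K.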